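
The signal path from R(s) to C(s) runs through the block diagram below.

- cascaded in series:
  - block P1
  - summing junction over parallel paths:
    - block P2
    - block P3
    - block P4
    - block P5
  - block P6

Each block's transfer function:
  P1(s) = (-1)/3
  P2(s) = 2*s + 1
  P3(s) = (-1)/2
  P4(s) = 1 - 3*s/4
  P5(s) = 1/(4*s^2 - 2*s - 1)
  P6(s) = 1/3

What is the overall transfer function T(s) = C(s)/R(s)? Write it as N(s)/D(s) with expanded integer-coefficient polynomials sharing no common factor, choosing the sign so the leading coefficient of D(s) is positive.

Answer: (-20*s^3 - 14*s^2 + 17*s + 2)/(144*s^2 - 72*s - 36)

Working:
Step 1. reduce the parallel group P2, P3, P4, P5 gives (20*s^3 + 14*s^2 - 17*s - 2)/(16*s^2 - 8*s - 4)
Step 2. cascade P1, (P2+P3+P4+P5), P6: this yields T(s), and no further normalization is needed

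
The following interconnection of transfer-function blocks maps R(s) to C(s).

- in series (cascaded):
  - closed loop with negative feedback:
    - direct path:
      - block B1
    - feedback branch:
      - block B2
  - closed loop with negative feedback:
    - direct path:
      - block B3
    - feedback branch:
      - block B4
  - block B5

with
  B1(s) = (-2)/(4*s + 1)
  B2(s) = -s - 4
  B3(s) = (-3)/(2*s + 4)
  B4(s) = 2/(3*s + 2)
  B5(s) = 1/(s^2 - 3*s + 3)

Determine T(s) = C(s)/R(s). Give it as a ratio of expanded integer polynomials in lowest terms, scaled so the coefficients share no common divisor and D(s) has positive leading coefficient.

Answer: (3*s + 2)/(6*s^5 + 7*s^4 - 31*s^3 + 69*s + 9)

Working:
1. feedback reduction of B1, B2 = (-2)/(6*s + 9)
2. apply the feedback formula to B3, B4 = (-9*s - 6)/(6*s^2 + 16*s + 2)
3. series reduction of [B1/(1+B1*B2)], [B3/(1+B3*B4)], B5, which is the overall transfer function T(s) = C(s)/R(s) in lowest terms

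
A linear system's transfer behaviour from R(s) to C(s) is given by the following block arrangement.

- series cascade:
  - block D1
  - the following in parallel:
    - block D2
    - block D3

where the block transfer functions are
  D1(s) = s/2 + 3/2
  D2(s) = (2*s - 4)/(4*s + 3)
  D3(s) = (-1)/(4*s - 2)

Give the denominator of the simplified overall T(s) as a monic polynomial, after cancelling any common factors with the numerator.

First reduce the diagram to T(s).

[1] sum the parallel branches D2, D3, giving (8*s^2 - 24*s + 5)/(16*s^2 + 4*s - 6)
[2] reduce the series chain D1, (D2+D3), giving (8*s^3 - 67*s + 15)/(32*s^2 + 8*s - 12)
No further cancellation is possible in the step-2 result, so that is T(s). Its denominator becomes monic after dividing by the leading coefficient 32.

Answer: s^2 + s/4 - 3/8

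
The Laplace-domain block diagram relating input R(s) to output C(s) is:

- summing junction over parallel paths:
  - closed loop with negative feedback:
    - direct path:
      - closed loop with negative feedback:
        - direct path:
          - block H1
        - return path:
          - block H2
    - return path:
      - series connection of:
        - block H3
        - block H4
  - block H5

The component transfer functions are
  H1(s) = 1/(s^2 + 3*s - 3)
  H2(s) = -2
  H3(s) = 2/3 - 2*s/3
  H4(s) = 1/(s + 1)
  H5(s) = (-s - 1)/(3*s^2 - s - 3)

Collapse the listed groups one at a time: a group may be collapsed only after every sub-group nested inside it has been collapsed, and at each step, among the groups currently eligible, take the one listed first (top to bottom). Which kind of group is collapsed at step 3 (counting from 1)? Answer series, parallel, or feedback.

[1] feedback reduction of H1, H2
[2] series reduction of H3, H4
[3] collapse the loop ([H1/(1+H1*H2)] forward, (H3*H4) return)
[4] add [[H1/(1+H1*H2)]/(1+[H1/(1+H1*H2)]*(H3*H4))], H5 (parallel)
So the answer for step 3 is feedback.

Hence the answer: feedback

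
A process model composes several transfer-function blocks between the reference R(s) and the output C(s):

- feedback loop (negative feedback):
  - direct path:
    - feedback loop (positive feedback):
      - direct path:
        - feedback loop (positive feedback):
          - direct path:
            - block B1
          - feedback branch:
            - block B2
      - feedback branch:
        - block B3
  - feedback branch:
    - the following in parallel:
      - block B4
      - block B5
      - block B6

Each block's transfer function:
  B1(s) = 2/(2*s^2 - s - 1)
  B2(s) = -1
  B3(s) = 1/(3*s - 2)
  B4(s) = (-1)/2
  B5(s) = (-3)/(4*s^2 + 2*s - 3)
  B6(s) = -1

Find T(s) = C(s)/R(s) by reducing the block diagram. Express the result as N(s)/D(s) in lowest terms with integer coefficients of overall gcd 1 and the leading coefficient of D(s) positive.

Step 1 - feedback reduction of B1, B2 -> 2/(2*s^2 - s + 1)
Step 2 - feedback reduction of [B1/(1-B1*B2)], B3 -> (6*s - 4)/(6*s^3 - 7*s^2 + 5*s - 4)
Step 3 - sum the parallel branches B4, B5, B6 -> (-12*s^2 - 6*s + 3)/(8*s^2 + 4*s - 6)
Step 4 - feedback reduction of [[B1/(1-B1*B2)]/(1-[B1/(1-B1*B2)]*B3)], (B4+B5+B6); the result is T(s) itself (integer coefficients, no common factor, positive leading denominator coefficient)

Final answer: (24*s^3 - 4*s^2 - 26*s + 12)/(24*s^5 - 16*s^4 - 48*s^3 + 21*s^2 - 2*s + 6)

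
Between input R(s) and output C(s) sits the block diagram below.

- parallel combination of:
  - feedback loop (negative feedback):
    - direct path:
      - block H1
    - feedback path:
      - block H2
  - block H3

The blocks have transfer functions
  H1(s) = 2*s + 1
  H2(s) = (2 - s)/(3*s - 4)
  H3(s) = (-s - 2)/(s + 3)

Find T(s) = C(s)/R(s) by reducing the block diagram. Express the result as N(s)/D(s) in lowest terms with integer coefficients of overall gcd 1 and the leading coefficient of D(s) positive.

[1] feedback reduction of H1, H2, giving (-6*s^2 + 5*s + 4)/(2*s^2 - 6*s + 2)
[2] reduce the parallel group [H1/(1+H1*H2)], H3, which is the overall transfer function T(s) = C(s)/R(s) in lowest terms

Therefore the answer is (-8*s^3 - 11*s^2 + 29*s + 8)/(2*s^3 - 16*s + 6).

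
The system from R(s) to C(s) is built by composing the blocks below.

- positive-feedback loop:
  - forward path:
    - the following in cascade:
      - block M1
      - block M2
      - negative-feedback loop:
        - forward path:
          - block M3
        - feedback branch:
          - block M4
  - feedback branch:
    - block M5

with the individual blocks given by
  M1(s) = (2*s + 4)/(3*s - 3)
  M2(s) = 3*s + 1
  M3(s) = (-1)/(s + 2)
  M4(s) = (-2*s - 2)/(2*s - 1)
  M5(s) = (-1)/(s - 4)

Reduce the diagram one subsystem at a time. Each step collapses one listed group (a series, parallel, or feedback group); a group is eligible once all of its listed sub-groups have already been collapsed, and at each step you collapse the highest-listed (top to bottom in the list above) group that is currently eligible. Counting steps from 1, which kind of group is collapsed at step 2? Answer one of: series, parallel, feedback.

The answer is series.

Reasoning:
1. reduce the feedback loop with forward M3 and return M4
2. combine M1, M2, [M3/(1+M3*M4)] in series
3. reduce the feedback loop with forward (M1*M2*[M3/(1+M3*M4)]) and return M5
Step 2 collapses a series group.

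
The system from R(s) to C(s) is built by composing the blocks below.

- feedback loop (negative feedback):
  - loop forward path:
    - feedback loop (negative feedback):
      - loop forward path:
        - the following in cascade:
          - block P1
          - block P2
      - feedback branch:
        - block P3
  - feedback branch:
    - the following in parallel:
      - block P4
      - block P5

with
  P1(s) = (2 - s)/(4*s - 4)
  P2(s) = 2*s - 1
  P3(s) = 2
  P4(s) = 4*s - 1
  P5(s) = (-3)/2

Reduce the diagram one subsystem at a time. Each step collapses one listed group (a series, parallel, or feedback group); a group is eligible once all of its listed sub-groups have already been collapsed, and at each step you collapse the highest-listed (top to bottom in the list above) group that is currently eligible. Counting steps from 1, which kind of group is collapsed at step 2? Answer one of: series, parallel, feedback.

Step 1. cascade P1, P2
Step 2. apply the feedback formula to (P1*P2), P3
Step 3. add P4, P5 (parallel)
Step 4. apply the feedback formula to [(P1*P2)/(1+(P1*P2)*P3)], (P4+P5)
So the answer for step 2 is feedback.

Answer: feedback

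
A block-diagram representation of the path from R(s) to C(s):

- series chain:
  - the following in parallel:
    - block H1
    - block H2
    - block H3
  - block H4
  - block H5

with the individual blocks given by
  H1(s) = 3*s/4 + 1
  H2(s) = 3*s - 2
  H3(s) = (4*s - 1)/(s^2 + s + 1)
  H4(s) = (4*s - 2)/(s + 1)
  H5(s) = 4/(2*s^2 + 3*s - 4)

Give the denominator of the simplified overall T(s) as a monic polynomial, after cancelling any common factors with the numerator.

Step 1 - add H1, H2, H3 (parallel) -> (15*s^3 + 11*s^2 + 27*s - 8)/(4*s^2 + 4*s + 4)
Step 2 - multiply (H1+H2+H3), H4, H5 (series) -> (60*s^4 + 14*s^3 + 86*s^2 - 86*s + 16)/(2*s^5 + 7*s^4 + 6*s^3 - 5*s - 4)
T(s) is the step-2 result (common factors already cancelled). Leading coefficient of the denominator: 2. Divide through by 2 for the monic polynomial.

Therefore the answer is s^5 + 7*s^4/2 + 3*s^3 - 5*s/2 - 2.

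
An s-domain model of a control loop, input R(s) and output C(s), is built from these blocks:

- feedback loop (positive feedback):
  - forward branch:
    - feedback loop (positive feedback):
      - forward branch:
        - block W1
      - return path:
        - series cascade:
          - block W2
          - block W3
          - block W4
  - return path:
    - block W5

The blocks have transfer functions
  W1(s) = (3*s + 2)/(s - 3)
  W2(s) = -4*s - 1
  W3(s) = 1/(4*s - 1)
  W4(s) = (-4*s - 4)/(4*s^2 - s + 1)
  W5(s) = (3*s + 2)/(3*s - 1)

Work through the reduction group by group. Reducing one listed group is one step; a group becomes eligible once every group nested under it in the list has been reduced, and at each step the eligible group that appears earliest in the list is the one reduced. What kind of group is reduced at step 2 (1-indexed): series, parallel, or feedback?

1. reduce the series chain W2, W3, W4
2. apply the feedback formula to W1, (W2*W3*W4)
3. apply the feedback formula to [W1/(1-W1*(W2*W3*W4))], W5
Step 2: feedback.

Answer: feedback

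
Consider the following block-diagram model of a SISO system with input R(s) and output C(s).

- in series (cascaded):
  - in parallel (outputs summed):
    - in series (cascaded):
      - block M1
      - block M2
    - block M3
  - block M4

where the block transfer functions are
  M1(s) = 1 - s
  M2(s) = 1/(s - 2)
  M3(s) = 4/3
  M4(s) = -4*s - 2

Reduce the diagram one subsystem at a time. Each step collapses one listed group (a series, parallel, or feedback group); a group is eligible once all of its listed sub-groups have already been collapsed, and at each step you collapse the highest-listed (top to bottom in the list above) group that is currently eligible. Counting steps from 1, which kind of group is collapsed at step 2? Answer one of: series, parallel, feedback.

[1] cascade M1, M2
[2] add (M1*M2), M3 (parallel)
[3] series reduction of ((M1*M2)+M3), M4
So the answer for step 2 is parallel.

Final answer: parallel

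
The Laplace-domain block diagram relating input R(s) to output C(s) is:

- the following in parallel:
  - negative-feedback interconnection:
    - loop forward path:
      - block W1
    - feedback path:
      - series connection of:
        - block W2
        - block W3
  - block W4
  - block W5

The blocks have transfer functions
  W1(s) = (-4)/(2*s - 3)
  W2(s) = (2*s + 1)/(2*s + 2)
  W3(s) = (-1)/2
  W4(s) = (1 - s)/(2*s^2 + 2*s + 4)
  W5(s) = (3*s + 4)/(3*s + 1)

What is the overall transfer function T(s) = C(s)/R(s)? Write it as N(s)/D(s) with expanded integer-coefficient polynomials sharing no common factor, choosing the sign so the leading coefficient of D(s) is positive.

First reduce the diagram to T(s).

Step 1: reduce the series chain W2, W3: (-2*s - 1)/(4*s + 4)
Step 2: feedback reduction of W1, (W2*W3): (-4*s - 4)/(2*s^2 + s - 2)
Step 3: add [W1/(1+W1*(W2*W3))], W4, W5 (parallel), which is the overall transfer function T(s) = C(s)/R(s) in lowest terms

Answer: (12*s^5 + 4*s^4 - 13*s^3 - 54*s^2 - 99*s - 50)/(12*s^5 + 22*s^4 + 24*s^3 + 6*s^2 - 24*s - 8)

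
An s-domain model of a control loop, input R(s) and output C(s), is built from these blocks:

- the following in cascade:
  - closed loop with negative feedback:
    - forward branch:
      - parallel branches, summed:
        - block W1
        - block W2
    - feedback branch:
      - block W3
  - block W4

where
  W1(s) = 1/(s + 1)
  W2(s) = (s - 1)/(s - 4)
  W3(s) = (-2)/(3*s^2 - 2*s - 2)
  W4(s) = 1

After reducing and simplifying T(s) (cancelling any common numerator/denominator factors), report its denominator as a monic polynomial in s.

First reduce the diagram to T(s).

Step 1. add W1, W2 (parallel): (s^2 + s - 5)/(s^2 - 3*s - 4)
Step 2. reduce the feedback loop with forward (W1+W2) and return W3: (3*s^4 + s^3 - 19*s^2 + 8*s + 10)/(3*s^4 - 11*s^3 - 10*s^2 + 12*s + 18)
Step 3. multiply [(W1+W2)/(1+(W1+W2)*W3)], W4 (series): (3*s^4 + s^3 - 19*s^2 + 8*s + 10)/(3*s^4 - 11*s^3 - 10*s^2 + 12*s + 18)
The result of step 3 is T(s) in lowest terms. Its denominator has leading coefficient 3; dividing the denominator through by 3 makes it monic.

Answer: s^4 - 11*s^3/3 - 10*s^2/3 + 4*s + 6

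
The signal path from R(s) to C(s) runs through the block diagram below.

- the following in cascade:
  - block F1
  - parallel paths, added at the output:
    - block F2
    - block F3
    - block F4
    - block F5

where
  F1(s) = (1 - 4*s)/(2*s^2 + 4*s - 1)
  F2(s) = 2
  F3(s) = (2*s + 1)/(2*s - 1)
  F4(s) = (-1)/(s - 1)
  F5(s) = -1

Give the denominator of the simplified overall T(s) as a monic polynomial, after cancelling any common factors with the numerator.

[1] reduce the parallel group F2, F3, F4, F5: (4*s^2 - 6*s + 1)/(2*s^2 - 3*s + 1)
[2] series reduction of F1, (F2+F3+F4+F5): (-16*s^3 + 28*s^2 - 10*s + 1)/(4*s^4 + 2*s^3 - 12*s^2 + 7*s - 1)
The result of step 2 is T(s) in lowest terms. Its denominator has leading coefficient 4; dividing the denominator through by 4 makes it monic.

Hence the answer: s^4 + s^3/2 - 3*s^2 + 7*s/4 - 1/4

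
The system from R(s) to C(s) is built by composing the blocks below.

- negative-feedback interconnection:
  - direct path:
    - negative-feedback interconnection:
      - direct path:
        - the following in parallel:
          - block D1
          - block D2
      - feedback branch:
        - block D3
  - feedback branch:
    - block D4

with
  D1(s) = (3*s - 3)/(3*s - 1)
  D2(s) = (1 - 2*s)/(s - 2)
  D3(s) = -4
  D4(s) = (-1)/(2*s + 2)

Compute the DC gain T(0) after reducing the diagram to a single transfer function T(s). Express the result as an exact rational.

1. add D1, D2 (parallel) -> (-3*s^2 - 4*s + 5)/(3*s^2 - 7*s + 2)
2. reduce the feedback loop with forward (D1+D2) and return D3 -> (-3*s^2 - 4*s + 5)/(15*s^2 + 9*s - 18)
3. collapse the loop ([(D1+D2)/(1+(D1+D2)*D3)] forward, D4 return) -> (-6*s^3 - 14*s^2 + 2*s + 10)/(30*s^3 + 51*s^2 - 14*s - 41)
Step 3 gives the overall T(s). Then T(0) = 10/(-41) = -10/41.

Answer: -10/41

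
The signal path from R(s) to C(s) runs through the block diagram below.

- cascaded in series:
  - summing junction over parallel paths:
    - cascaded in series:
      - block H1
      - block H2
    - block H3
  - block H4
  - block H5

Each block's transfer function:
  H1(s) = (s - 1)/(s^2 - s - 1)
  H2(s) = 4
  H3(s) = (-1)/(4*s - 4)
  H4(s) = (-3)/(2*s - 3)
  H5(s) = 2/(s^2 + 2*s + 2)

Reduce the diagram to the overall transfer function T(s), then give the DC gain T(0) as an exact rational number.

First reduce the diagram to T(s).

Step 1: combine H1, H2 in series gives (4*s - 4)/(s^2 - s - 1)
Step 2: add (H1*H2), H3 (parallel) gives (15*s^2 - 31*s + 17)/(4*s^3 - 8*s^2 + 4)
Step 3: cascade ((H1*H2)+H3), H4, H5 gives (-45*s^2 + 93*s - 51)/(4*s^6 - 6*s^5 - 8*s^4 + 26*s^2 - 4*s - 12)
Evaluating the step-3 result (the overall T(s)) at s = 0 gives T(0) = -51/(-12) = 17/4.

Answer: 17/4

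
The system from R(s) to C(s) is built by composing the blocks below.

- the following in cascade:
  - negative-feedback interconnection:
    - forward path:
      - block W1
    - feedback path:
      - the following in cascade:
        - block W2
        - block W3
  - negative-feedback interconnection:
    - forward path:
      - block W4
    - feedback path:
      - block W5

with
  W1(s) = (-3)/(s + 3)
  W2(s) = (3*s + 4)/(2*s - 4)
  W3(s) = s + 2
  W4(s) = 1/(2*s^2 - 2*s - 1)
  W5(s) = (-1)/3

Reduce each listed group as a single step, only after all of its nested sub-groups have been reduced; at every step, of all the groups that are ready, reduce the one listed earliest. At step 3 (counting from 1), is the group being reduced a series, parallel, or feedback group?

The answer is feedback.

Reasoning:
Step 1 - reduce the series chain W2, W3
Step 2 - reduce the feedback loop with forward W1 and return (W2*W3)
Step 3 - collapse the loop (W4 forward, W5 return)
Step 4 - cascade [W1/(1+W1*(W2*W3))], [W4/(1+W4*W5)]
At step 3 the group reduced is feedback.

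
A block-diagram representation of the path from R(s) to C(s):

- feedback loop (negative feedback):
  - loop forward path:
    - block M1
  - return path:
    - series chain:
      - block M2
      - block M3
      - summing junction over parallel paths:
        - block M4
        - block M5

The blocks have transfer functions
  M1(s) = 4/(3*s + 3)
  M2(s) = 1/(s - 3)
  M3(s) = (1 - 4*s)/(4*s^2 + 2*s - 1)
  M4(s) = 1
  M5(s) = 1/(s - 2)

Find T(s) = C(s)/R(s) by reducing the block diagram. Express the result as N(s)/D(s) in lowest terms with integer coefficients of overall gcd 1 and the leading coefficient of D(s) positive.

Step 1 - reduce the parallel group M4, M5 -> (s - 1)/(s - 2)
Step 2 - reduce the series chain M2, M3, (M4+M5) -> (-4*s^2 + 5*s - 1)/(4*s^4 - 18*s^3 + 13*s^2 + 17*s - 6)
Step 3 - reduce the feedback loop with forward M1 and return (M2*M3*(M4+M5)), giving the overall T(s)

Answer: (16*s^4 - 72*s^3 + 52*s^2 + 68*s - 24)/(12*s^5 - 42*s^4 - 15*s^3 + 74*s^2 + 53*s - 22)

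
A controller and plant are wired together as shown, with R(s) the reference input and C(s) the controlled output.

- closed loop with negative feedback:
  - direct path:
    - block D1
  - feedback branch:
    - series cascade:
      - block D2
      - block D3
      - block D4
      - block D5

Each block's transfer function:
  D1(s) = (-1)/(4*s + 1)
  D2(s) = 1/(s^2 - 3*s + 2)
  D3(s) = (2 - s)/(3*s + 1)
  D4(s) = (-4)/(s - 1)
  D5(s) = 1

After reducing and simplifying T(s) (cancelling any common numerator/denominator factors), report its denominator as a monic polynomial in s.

First reduce the diagram to T(s).

Step 1. series reduction of D2, D3, D4, D5; result 4/(3*s^3 - 5*s^2 + s + 1)
Step 2. reduce the feedback loop with forward D1 and return (D2*D3*D4*D5); result (-3*s^3 + 5*s^2 - s - 1)/(12*s^4 - 17*s^3 - s^2 + 5*s - 3)
Step 2 gives the fully reduced T(s), with no common factor left to cancel. The denominator's leading coefficient is 12, so divide each of its coefficients by 12 to get the monic form.

Answer: s^4 - 17*s^3/12 - s^2/12 + 5*s/12 - 1/4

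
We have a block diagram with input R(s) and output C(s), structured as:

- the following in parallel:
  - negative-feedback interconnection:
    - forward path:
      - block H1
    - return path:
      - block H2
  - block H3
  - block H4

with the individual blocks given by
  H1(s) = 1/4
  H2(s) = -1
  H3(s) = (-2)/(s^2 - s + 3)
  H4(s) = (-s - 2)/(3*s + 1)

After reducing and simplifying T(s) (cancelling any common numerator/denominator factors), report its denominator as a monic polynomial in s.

Reducing step by step:

Step 1 - reduce the feedback loop with forward H1 and return H2, giving 1/3
Step 2 - parallel reduction of [H1/(1+H1*H2)], H3, H4, giving (-5*s^2 - 13*s - 21)/(9*s^3 - 6*s^2 + 24*s + 9)
That last expression is T(s), already simplified. Scaling its denominator by 1/9 (the reciprocal of the leading coefficient) yields the monic denominator.

Answer: s^3 - 2*s^2/3 + 8*s/3 + 1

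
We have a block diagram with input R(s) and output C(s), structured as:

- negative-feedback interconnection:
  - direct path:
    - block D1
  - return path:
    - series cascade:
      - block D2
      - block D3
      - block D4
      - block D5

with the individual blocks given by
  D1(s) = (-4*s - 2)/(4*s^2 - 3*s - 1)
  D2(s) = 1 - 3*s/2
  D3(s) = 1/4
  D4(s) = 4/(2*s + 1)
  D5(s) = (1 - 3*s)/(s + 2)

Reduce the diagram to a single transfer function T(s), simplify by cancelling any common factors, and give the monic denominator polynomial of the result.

Step 1 - combine D2, D3, D4, D5 in series -> (9*s^2 - 9*s + 2)/(4*s^2 + 10*s + 4)
Step 2 - reduce the feedback loop with forward D1 and return (D2*D3*D4*D5) -> (-2*s^2 - 5*s - 2)/(2*s^3 - 2*s^2 + s - 2)
Step 2 gives the fully reduced T(s), with no common factor left to cancel. The denominator's leading coefficient is 2, so divide each of its coefficients by 2 to get the monic form.

Answer: s^3 - s^2 + s/2 - 1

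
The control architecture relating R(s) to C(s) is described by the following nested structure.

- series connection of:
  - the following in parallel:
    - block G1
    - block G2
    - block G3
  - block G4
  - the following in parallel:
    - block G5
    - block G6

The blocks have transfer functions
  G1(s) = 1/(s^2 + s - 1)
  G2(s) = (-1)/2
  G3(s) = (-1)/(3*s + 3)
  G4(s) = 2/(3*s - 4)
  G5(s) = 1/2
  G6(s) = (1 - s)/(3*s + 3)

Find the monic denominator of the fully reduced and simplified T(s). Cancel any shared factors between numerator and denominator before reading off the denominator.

First reduce the diagram to T(s).

Step 1: add G1, G2, G3 (parallel) -> (-3*s^3 - 8*s^2 + 4*s + 11)/(6*s^3 + 12*s^2 - 6)
Step 2: combine G5, G6 in parallel -> (s + 5)/(6*s + 6)
Step 3: combine (G1+G2+G3), G4, (G5+G6) in series -> (-3*s^4 - 23*s^3 - 36*s^2 + 31*s + 55)/(54*s^5 + 90*s^4 - 108*s^3 - 198*s^2 + 18*s + 72)
No further cancellation is possible in the step-3 result, so that is T(s). Its denominator becomes monic after dividing by the leading coefficient 54.

Answer: s^5 + 5*s^4/3 - 2*s^3 - 11*s^2/3 + s/3 + 4/3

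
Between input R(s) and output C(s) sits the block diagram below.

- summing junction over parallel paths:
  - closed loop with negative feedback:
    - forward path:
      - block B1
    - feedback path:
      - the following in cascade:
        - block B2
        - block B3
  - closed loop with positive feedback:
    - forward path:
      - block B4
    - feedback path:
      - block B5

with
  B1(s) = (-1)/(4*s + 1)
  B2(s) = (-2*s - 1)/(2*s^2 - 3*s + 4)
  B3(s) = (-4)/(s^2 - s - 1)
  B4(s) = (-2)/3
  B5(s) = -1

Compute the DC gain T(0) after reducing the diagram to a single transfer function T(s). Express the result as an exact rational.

Step 1: multiply B2, B3 (series); result (8*s + 4)/(2*s^4 - 5*s^3 + 5*s^2 - s - 4)
Step 2: reduce the feedback loop with forward B1 and return (B2*B3); result (-2*s^4 + 5*s^3 - 5*s^2 + s + 4)/(8*s^5 - 18*s^4 + 15*s^3 + s^2 - 25*s - 8)
Step 3: collapse the loop (B4 forward, B5 return); result -2
Step 4: sum the parallel branches [B1/(1+B1*(B2*B3))], [B4/(1-B4*B5)]; result (-16*s^5 + 34*s^4 - 25*s^3 - 7*s^2 + 51*s + 20)/(8*s^5 - 18*s^4 + 15*s^3 + s^2 - 25*s - 8)
The step-4 result is T(s). Setting s = 0: T(0) = 20/(-8) = -5/2.

Hence the answer: -5/2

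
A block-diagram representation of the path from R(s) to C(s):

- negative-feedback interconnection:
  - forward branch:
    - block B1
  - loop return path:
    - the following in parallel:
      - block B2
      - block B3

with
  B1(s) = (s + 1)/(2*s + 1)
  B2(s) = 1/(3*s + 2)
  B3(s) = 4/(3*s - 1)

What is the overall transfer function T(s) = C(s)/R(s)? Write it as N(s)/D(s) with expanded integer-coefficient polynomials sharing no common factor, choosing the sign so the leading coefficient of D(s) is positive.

Answer: (9*s^3 + 12*s^2 + s - 2)/(18*s^3 + 30*s^2 + 21*s + 5)

Working:
Step 1 - add B2, B3 (parallel); result (15*s + 7)/(9*s^2 + 3*s - 2)
Step 2 - reduce the feedback loop with forward B1 and return (B2+B3), which is the overall transfer function T(s) = C(s)/R(s) in lowest terms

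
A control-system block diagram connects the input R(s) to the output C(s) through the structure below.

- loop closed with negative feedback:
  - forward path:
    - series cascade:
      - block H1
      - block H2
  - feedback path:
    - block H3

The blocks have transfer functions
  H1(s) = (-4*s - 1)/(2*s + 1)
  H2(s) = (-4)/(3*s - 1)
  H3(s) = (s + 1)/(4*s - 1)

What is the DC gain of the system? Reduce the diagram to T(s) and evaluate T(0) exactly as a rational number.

The answer is -4/5.

Reasoning:
[1] combine H1, H2 in series; result (16*s + 4)/(6*s^2 + s - 1)
[2] collapse the loop ((H1*H2) forward, H3 return); result (64*s^2 - 4)/(24*s^3 + 14*s^2 + 15*s + 5)
That last expression is T(s); at s = 0 only the constant terms survive, so T(0) = -4/5.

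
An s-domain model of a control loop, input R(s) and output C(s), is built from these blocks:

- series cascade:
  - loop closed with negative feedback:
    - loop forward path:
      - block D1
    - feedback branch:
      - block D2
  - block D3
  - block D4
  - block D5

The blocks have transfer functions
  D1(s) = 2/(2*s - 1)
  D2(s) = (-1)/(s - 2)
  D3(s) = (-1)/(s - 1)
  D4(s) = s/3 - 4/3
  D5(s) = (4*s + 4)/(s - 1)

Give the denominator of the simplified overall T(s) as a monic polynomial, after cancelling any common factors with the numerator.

[1] reduce the feedback loop with forward D1 and return D2; result (2*s - 4)/(2*s^2 - 5*s)
[2] multiply [D1/(1+D1*D2)], D3, D4, D5 (series); result (-8*s^3 + 40*s^2 - 16*s - 64)/(6*s^4 - 27*s^3 + 36*s^2 - 15*s)
T(s) is the step-2 result (common factors already cancelled). Leading coefficient of the denominator: 6. Divide through by 6 for the monic polynomial.

Therefore the answer is s^4 - 9*s^3/2 + 6*s^2 - 5*s/2.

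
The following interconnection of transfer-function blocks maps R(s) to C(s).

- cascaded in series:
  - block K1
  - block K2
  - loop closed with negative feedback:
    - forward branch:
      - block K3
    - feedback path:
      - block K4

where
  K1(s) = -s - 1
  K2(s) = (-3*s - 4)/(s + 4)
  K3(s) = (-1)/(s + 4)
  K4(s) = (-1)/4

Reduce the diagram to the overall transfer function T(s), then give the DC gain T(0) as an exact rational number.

The answer is -4/17.

Reasoning:
(1) close the feedback loop around K3, K4 gives (-4)/(4*s + 17)
(2) cascade K1, K2, [K3/(1+K3*K4)] gives (-12*s^2 - 28*s - 16)/(4*s^2 + 33*s + 68)
That last expression is T(s); at s = 0 only the constant terms survive, so T(0) = -16/68 = -4/17.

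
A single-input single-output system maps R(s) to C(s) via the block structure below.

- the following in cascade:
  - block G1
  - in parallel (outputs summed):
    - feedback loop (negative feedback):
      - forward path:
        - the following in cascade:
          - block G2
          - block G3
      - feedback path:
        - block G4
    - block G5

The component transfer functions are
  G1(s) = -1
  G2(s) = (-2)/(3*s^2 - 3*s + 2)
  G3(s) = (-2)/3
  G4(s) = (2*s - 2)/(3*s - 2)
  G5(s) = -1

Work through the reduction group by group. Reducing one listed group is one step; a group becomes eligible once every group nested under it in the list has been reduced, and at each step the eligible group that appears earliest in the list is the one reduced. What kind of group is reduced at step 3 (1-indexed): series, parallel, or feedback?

[1] series reduction of G2, G3
[2] apply the feedback formula to (G2*G3), G4
[3] parallel reduction of [(G2*G3)/(1+(G2*G3)*G4)], G5
[4] series reduction of G1, ([(G2*G3)/(1+(G2*G3)*G4)]+G5)
At step 3 the group reduced is parallel.

Hence the answer: parallel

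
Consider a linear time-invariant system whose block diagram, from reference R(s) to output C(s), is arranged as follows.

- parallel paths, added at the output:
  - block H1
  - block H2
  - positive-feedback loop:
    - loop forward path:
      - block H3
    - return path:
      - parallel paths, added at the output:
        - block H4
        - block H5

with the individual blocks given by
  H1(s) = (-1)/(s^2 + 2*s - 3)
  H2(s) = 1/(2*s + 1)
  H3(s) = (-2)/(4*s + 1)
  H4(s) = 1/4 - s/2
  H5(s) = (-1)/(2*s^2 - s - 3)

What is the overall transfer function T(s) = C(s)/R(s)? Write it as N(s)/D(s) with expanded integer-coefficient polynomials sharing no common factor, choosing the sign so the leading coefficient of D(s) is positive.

The answer is (-4*s^5 - 32*s^4 + 7*s^3 + 55*s^2 + 24*s + 16)/(24*s^6 + 60*s^5 - 90*s^4 - 167*s^3 + 19*s^2 + 115*s + 39).

Reasoning:
[1] reduce the parallel group H4, H5, giving (-4*s^3 + 4*s^2 + 5*s - 7)/(8*s^2 - 4*s - 12)
[2] reduce the feedback loop with forward H3 and return (H4+H5), giving (-8*s^2 + 4*s + 12)/(12*s^3 - 21*s - 13)
[3] add H1, H2, [H3/(1-H3*(H4+H5))] (parallel); the result is T(s) itself (integer coefficients, no common factor, positive leading denominator coefficient)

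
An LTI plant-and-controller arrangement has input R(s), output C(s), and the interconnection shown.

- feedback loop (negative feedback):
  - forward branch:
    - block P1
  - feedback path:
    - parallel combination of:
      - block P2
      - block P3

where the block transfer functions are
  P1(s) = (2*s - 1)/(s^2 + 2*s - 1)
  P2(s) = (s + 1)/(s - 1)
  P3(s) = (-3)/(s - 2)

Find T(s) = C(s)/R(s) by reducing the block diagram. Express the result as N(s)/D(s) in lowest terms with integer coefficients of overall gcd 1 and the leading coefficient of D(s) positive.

The answer is (2*s^3 - 7*s^2 + 7*s - 2)/(s^4 + s^3 - 14*s^2 + 13*s - 3).

Reasoning:
[1] add P2, P3 (parallel), giving (s^2 - 4*s + 1)/(s^2 - 3*s + 2)
[2] reduce the feedback loop with forward P1 and return (P2+P3); the result is T(s) itself (integer coefficients, no common factor, positive leading denominator coefficient)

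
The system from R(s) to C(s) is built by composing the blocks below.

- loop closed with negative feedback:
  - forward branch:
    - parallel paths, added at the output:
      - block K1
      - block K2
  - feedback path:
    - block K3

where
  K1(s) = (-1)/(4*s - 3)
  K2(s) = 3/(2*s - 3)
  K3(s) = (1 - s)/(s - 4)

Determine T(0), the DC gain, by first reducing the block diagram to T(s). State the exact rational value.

Step 1 - sum the parallel branches K1, K2; result (10*s - 6)/(8*s^2 - 18*s + 9)
Step 2 - reduce the feedback loop with forward (K1+K2) and return K3; result (10*s^2 - 46*s + 24)/(8*s^3 - 60*s^2 + 97*s - 42)
That last expression is T(s); at s = 0 only the constant terms survive, so T(0) = 24/(-42) = -4/7.

Final answer: -4/7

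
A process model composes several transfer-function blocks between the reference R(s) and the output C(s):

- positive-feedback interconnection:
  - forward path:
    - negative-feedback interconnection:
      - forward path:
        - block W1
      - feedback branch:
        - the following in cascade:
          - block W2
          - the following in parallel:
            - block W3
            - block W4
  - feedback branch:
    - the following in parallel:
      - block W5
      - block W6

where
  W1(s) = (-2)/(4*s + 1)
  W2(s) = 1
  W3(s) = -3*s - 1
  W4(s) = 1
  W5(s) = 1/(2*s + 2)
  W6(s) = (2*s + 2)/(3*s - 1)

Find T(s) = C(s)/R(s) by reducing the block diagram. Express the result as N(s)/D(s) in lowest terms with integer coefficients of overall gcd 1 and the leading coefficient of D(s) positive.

Step 1: parallel reduction of W3, W4 -> -3*s
Step 2: combine W2, (W3+W4) in series -> -3*s
Step 3: close the feedback loop around W1, (W2*(W3+W4)) -> (-2)/(10*s + 1)
Step 4: add W5, W6 (parallel) -> (4*s^2 + 11*s + 3)/(6*s^2 + 4*s - 2)
Step 5: collapse the loop ([W1/(1+W1*(W2*(W3+W4)))] forward, (W5+W6) return): this yields T(s), and no further normalization is needed

Hence the answer: (-6*s^2 - 4*s + 2)/(30*s^3 + 27*s^2 + 3*s + 2)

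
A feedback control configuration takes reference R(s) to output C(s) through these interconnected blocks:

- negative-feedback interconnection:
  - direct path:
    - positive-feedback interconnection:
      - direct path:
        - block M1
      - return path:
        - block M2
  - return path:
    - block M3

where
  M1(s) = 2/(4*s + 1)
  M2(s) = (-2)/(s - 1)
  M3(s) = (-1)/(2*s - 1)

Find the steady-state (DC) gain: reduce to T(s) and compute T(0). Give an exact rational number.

Reducing step by step:

Step 1: close the feedback loop around M1, M2 -> (2*s - 2)/(4*s^2 - 3*s + 3)
Step 2: collapse the loop ([M1/(1-M1*M2)] forward, M3 return) -> (4*s^2 - 6*s + 2)/(8*s^3 - 10*s^2 + 7*s - 1)
DC gain: substitute s = 0 into T(s) from step 2: T(0) = 2/(-1) = -2.

Answer: -2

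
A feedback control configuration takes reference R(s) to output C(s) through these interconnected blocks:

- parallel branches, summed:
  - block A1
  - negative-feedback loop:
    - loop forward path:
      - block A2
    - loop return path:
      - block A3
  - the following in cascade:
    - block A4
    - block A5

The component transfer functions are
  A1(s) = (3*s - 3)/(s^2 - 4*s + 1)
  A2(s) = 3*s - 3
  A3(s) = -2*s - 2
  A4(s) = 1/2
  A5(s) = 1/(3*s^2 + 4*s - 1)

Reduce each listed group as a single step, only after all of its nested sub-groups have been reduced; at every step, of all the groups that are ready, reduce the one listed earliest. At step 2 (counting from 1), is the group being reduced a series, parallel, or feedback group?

Reducing step by step:

(1) reduce the feedback loop with forward A2 and return A3
(2) multiply A4, A5 (series)
(3) sum the parallel branches A1, [A2/(1+A2*A3)], (A4*A5)
The group at step 2 is a series group.

Answer: series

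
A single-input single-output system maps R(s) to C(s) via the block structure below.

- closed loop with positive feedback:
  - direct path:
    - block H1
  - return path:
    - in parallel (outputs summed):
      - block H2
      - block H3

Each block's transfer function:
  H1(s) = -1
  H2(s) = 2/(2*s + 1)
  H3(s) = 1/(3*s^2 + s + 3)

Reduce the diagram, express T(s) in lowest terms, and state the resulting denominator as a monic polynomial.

First reduce the diagram to T(s).

[1] add H2, H3 (parallel), giving (6*s^2 + 4*s + 7)/(6*s^3 + 5*s^2 + 7*s + 3)
[2] reduce the feedback loop with forward H1 and return (H2+H3), giving (-6*s^3 - 5*s^2 - 7*s - 3)/(6*s^3 + 11*s^2 + 11*s + 10)
The result of step 2 is T(s) in lowest terms. Its denominator has leading coefficient 6; dividing the denominator through by 6 makes it monic.

Answer: s^3 + 11*s^2/6 + 11*s/6 + 5/3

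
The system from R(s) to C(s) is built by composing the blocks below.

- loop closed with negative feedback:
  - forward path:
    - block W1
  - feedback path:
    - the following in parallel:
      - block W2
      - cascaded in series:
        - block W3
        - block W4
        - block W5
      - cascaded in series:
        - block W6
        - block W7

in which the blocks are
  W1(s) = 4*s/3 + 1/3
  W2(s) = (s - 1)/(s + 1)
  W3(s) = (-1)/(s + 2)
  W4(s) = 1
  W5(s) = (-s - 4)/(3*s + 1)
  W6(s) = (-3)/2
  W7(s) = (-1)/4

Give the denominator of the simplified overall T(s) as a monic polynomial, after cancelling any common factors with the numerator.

The answer is s^4 + 35*s^3/12 + 19*s^2/6 + 331*s/132 + 35/66.

Reasoning:
[1] reduce the series chain W3, W4, W5: (s + 4)/(3*s^2 + 7*s + 2)
[2] multiply W6, W7 (series): 3/8
[3] add W2, (W3*W4*W5), (W6*W7) (parallel): (33*s^3 + 70*s^2 + 27*s + 22)/(24*s^3 + 80*s^2 + 72*s + 16)
[4] close the feedback loop around W1, (W2+(W3*W4*W5)+(W6*W7)): (96*s^4 + 344*s^3 + 368*s^2 + 136*s + 16)/(132*s^4 + 385*s^3 + 418*s^2 + 331*s + 70)
The result of step 4 is T(s) in lowest terms. Its denominator has leading coefficient 132; dividing the denominator through by 132 makes it monic.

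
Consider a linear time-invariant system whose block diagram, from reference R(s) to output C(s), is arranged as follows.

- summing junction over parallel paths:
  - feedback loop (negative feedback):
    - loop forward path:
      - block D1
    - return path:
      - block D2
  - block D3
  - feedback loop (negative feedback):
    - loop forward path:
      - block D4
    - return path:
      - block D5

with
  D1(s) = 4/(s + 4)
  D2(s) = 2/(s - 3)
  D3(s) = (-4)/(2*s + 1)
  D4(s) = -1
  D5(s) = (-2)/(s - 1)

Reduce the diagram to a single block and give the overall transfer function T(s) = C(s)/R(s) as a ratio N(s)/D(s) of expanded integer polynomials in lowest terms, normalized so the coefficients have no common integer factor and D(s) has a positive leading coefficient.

The answer is (-2*s^4 + 3*s^3 - 10*s^2 - 23*s)/(2*s^4 + 5*s^3 - 4*s^2 - 11*s - 4).

Reasoning:
(1) feedback reduction of D1, D2, giving (4*s - 12)/(s^2 + s - 4)
(2) close the feedback loop around D4, D5, giving (1 - s)/(s + 1)
(3) add [D1/(1+D1*D2)], D3, [D4/(1+D4*D5)] (parallel), which is the overall transfer function T(s) = C(s)/R(s) in lowest terms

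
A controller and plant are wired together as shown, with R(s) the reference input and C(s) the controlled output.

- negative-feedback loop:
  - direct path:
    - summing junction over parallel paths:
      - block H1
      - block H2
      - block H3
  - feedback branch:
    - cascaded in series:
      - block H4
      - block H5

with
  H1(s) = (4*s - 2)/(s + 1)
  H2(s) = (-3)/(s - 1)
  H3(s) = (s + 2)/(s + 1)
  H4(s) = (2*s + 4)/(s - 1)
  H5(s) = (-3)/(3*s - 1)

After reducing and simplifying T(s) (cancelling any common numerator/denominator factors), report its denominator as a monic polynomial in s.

First reduce the diagram to T(s).

Step 1: reduce the parallel group H1, H2, H3; result (5*s^2 - 8*s - 3)/(s^2 - 1)
Step 2: multiply H4, H5 (series); result (-6*s - 12)/(3*s^2 - 4*s + 1)
Step 3: apply the feedback formula to (H1+H2+H3), (H4*H5); result (15*s^4 - 44*s^3 + 28*s^2 + 4*s - 3)/(3*s^4 - 34*s^3 - 14*s^2 + 118*s + 35)
No further cancellation is possible in the step-3 result, so that is T(s). Its denominator becomes monic after dividing by the leading coefficient 3.

Answer: s^4 - 34*s^3/3 - 14*s^2/3 + 118*s/3 + 35/3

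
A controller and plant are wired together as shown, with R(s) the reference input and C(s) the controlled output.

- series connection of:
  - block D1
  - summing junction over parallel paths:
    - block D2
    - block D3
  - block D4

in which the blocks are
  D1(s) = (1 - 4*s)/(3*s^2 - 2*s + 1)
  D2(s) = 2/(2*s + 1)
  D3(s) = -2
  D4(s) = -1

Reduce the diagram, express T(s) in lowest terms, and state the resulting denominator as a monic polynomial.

1. sum the parallel branches D2, D3 = (-4*s)/(2*s + 1)
2. multiply D1, (D2+D3), D4 (series) = (-16*s^2 + 4*s)/(6*s^3 - s^2 + 1)
The result of step 2 is T(s) in lowest terms. Its denominator has leading coefficient 6; dividing the denominator through by 6 makes it monic.

Therefore the answer is s^3 - s^2/6 + 1/6.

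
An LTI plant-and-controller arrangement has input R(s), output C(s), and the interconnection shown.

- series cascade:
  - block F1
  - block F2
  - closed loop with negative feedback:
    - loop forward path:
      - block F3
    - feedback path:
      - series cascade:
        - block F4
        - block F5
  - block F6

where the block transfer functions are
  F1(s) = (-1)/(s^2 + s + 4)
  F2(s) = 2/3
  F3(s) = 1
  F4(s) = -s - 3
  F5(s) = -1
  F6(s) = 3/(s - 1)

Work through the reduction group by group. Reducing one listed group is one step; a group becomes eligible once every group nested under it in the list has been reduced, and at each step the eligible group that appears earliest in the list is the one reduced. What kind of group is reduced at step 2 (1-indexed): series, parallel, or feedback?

(1) series reduction of F4, F5
(2) apply the feedback formula to F3, (F4*F5)
(3) series reduction of F1, F2, [F3/(1+F3*(F4*F5))], F6
The group at step 2 is a feedback group.

Therefore the answer is feedback.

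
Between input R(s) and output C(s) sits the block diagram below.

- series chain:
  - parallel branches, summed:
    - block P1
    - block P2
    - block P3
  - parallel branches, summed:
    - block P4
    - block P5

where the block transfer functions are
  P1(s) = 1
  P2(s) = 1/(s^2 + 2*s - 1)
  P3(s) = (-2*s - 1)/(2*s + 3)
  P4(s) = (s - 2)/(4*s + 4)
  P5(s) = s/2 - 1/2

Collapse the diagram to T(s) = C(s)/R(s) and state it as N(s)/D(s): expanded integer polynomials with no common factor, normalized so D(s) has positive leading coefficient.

1. add P1, P2, P3 (parallel) = (2*s^2 + 6*s + 1)/(2*s^3 + 7*s^2 + 4*s - 3)
2. reduce the parallel group P4, P5 = (2*s^2 + s - 4)/(4*s + 4)
3. cascade (P1+P2+P3), (P4+P5); the result is T(s) itself (integer coefficients, no common factor, positive leading denominator coefficient)

Final answer: (4*s^4 + 14*s^3 - 23*s - 4)/(8*s^4 + 36*s^3 + 44*s^2 + 4*s - 12)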